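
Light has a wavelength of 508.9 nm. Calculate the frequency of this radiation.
5.8910e+14 Hz

Using the wave equation: c = fλ

Solving for frequency:
f = c/λ = (3×10⁸ m/s) / (508.9×10⁻⁹ m)
f = 5.8910e+14 Hz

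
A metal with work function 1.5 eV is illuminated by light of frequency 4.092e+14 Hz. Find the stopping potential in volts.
0.1923 V

The stopping potential V_s satisfies: eV_s = KE_max

First, find KE_max using Einstein's equation:
E_photon = hf = (6.626×10⁻³⁴ J·s)(4.092e+14 Hz) = 1.6923 eV
KE_max = E_photon - φ = 1.6923 - 1.5 = 0.1923 eV

Since eV_s = KE_max:
V_s = KE_max/e = 0.1923 V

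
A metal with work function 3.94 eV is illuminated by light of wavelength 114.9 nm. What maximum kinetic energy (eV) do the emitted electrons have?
6.8506 eV

Using Einstein's photoelectric equation: KE_max = hf - φ = hc/λ - φ

First, calculate the photon energy:
E_photon = hc/λ = (6.626×10⁻³⁴ J·s)(3×10⁸ m/s) / (114.9×10⁻⁹ m)
E_photon = 10.7906 eV

Then, the maximum kinetic energy:
KE_max = E_photon - φ = 10.7906 eV - 3.94 eV = 6.8506 eV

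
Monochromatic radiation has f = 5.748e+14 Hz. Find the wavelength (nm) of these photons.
521.56 nm

Using the wave equation: c = fλ

Solving for wavelength:
λ = c/f = (3×10⁸ m/s) / (5.748e+14 Hz)
λ = 521.56 nm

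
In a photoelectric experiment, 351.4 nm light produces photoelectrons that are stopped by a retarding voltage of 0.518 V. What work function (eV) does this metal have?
3.01 eV

The stopping potential gives the maximum kinetic energy: KE_max = eV_s = 0.518 eV

From Einstein's photoelectric equation: KE_max = hc/λ - φ
Rearranging: φ = hc/λ - KE_max

Calculate photon energy:
E_photon = hc/λ = (6.626×10⁻³⁴ J·s)(3×10⁸ m/s) / (351.4×10⁻⁹ m) = 3.5283 eV

Therefore:
φ = 3.5283 - 0.518 = 3.01 eV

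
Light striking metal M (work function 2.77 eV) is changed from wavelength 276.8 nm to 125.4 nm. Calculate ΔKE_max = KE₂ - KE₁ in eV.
5.4079 eV

Using Einstein's equation: KE_max = hc/λ - φ

For λ₁ = 276.8 nm:
KE₁ = hc/λ₁ - φ = 4.4792 - 2.77 = 1.7092 eV

For λ₂ = 125.4 nm:
KE₂ = hc/λ₂ - φ = 9.8871 - 2.77 = 7.1171 eV

Change in KE:
ΔKE = KE₂ - KE₁ = 7.1171 - 1.7092 = 5.4079 eV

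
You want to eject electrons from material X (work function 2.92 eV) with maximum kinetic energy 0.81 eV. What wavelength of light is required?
332.40 nm

From Einstein's equation: KE_max = hc/λ - φ

Rearranging for λ:
hc/λ = KE_max + φ
λ = hc/(KE_max + φ)

Required photon energy:
E_photon = KE_max + φ = 0.81 + 2.92 = 3.73 eV

Required wavelength:
λ = hc/E_photon = (6.626×10⁻³⁴)(3×10⁸) / (3.73 × 1.602×10⁻¹⁹)
λ = 332.40 nm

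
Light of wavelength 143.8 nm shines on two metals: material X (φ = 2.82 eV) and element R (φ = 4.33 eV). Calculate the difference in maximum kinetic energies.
1.5100 eV

Using KE_max = hc/λ - φ for each metal:

Photon energy: E = hc/λ = 8.6220 eV

For material X (φ₁ = 2.82 eV):
KE₁ = E - φ₁ = 8.6220 - 2.82 = 5.8020 eV

For element R (φ₂ = 4.33 eV):
KE₂ = E - φ₂ = 8.6220 - 4.33 = 4.2920 eV

Difference:
ΔKE = KE₁ - KE₂ = 5.8020 - 4.2920 = 1.5100 eV

Note: The difference equals the difference in work functions: 4.33 - 2.82 = 1.51 eV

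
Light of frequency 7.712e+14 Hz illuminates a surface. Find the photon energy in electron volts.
3.1894 eV

Using E = hf:

E = hf = (6.626×10⁻³⁴ J·s)(7.712e+14 Hz)
E = 3.1894 eV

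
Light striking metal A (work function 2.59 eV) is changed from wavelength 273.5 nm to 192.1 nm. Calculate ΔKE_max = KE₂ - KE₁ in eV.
1.9209 eV

Using Einstein's equation: KE_max = hc/λ - φ

For λ₁ = 273.5 nm:
KE₁ = hc/λ₁ - φ = 4.5332 - 2.59 = 1.9432 eV

For λ₂ = 192.1 nm:
KE₂ = hc/λ₂ - φ = 6.4541 - 2.59 = 3.8641 eV

Change in KE:
ΔKE = KE₂ - KE₁ = 3.8641 - 1.9432 = 1.9209 eV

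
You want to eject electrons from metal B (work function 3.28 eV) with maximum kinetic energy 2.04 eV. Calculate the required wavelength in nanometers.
233.05 nm

From Einstein's equation: KE_max = hc/λ - φ

Rearranging for λ:
hc/λ = KE_max + φ
λ = hc/(KE_max + φ)

Required photon energy:
E_photon = KE_max + φ = 2.04 + 3.28 = 5.32 eV

Required wavelength:
λ = hc/E_photon = (6.626×10⁻³⁴)(3×10⁸) / (5.32 × 1.602×10⁻¹⁹)
λ = 233.05 nm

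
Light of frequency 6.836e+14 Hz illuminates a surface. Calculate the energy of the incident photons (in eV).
2.8271 eV

Using E = hf:

E = hf = (6.626×10⁻³⁴ J·s)(6.836e+14 Hz)
E = 2.8271 eV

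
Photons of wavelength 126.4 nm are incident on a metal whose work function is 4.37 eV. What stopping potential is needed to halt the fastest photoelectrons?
5.4389 V

The stopping potential V_s satisfies: eV_s = KE_max

First, find KE_max using Einstein's equation:
E_photon = hc/λ = 9.8089 eV
KE_max = E_photon - φ = 9.8089 - 4.37 = 5.4389 eV

Since eV_s = KE_max:
V_s = KE_max/e = 5.4389 V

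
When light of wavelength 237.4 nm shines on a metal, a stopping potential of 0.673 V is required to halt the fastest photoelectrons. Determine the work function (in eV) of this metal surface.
4.55 eV

The stopping potential gives the maximum kinetic energy: KE_max = eV_s = 0.673 eV

From Einstein's photoelectric equation: KE_max = hc/λ - φ
Rearranging: φ = hc/λ - KE_max

Calculate photon energy:
E_photon = hc/λ = (6.626×10⁻³⁴ J·s)(3×10⁸ m/s) / (237.4×10⁻⁹ m) = 5.2226 eV

Therefore:
φ = 5.2226 - 0.673 = 4.55 eV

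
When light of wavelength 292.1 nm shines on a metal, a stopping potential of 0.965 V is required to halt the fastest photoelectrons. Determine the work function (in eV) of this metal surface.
3.28 eV

The stopping potential gives the maximum kinetic energy: KE_max = eV_s = 0.965 eV

From Einstein's photoelectric equation: KE_max = hc/λ - φ
Rearranging: φ = hc/λ - KE_max

Calculate photon energy:
E_photon = hc/λ = (6.626×10⁻³⁴ J·s)(3×10⁸ m/s) / (292.1×10⁻⁹ m) = 4.2446 eV

Therefore:
φ = 4.2446 - 0.965 = 3.28 eV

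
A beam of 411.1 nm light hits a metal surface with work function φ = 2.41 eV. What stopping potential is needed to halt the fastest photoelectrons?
0.6059 V

The stopping potential V_s satisfies: eV_s = KE_max

First, find KE_max using Einstein's equation:
E_photon = hc/λ = 3.0159 eV
KE_max = E_photon - φ = 3.0159 - 2.41 = 0.6059 eV

Since eV_s = KE_max:
V_s = KE_max/e = 0.6059 V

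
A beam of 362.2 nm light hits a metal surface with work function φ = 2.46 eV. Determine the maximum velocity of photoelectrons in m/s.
5.8205e+05 m/s

First, find the maximum kinetic energy:
E_photon = hc/λ = 3.4231 eV
KE_max = E_photon - φ = 3.4231 - 2.46 = 0.9631 eV

Convert to Joules: KE_max = 0.9631 × 1.602×10⁻¹⁹ J = 1.5430e-19 J

Then use KE = ½mv² to find velocity:
v = √(2·KE/m) = √(2 × 1.5430e-19 J / 9.109e-31 kg)
v = 5.8205e+05 m/s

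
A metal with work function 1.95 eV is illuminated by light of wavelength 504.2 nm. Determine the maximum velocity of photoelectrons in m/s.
4.2315e+05 m/s

First, find the maximum kinetic energy:
E_photon = hc/λ = 2.4590 eV
KE_max = E_photon - φ = 2.4590 - 1.95 = 0.5090 eV

Convert to Joules: KE_max = 0.5090 × 1.602×10⁻¹⁹ J = 8.1555e-20 J

Then use KE = ½mv² to find velocity:
v = √(2·KE/m) = √(2 × 8.1555e-20 J / 9.109e-31 kg)
v = 4.2315e+05 m/s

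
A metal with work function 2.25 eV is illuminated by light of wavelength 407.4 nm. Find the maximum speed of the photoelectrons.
5.2826e+05 m/s

First, find the maximum kinetic energy:
E_photon = hc/λ = 3.0433 eV
KE_max = E_photon - φ = 3.0433 - 2.25 = 0.7933 eV

Convert to Joules: KE_max = 0.7933 × 1.602×10⁻¹⁹ J = 1.2710e-19 J

Then use KE = ½mv² to find velocity:
v = √(2·KE/m) = √(2 × 1.2710e-19 J / 9.109e-31 kg)
v = 5.2826e+05 m/s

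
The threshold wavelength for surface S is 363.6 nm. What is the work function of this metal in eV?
3.41 eV

At the threshold wavelength, photon energy equals work function:
φ = hc/λ₀

Calculating:
φ = (6.626×10⁻³⁴ J·s)(3×10⁸ m/s) / (363.6×10⁻⁹ m)
φ = 3.41 eV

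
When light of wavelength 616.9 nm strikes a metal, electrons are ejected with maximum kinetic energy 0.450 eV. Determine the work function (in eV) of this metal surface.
1.56 eV

From Einstein's photoelectric equation: KE_max = hf - φ = hc/λ - φ

Rearranging for φ:
φ = hc/λ - KE_max

Calculate photon energy:
E_photon = hc/λ = 2.0098 eV

Therefore:
φ = 2.0098 - 0.450 = 1.56 eV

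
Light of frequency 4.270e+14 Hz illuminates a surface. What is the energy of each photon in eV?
1.7659 eV

Using E = hf:

E = hf = (6.626×10⁻³⁴ J·s)(4.270e+14 Hz)
E = 1.7659 eV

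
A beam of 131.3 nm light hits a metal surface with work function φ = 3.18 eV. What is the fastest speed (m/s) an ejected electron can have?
1.4843e+06 m/s

First, find the maximum kinetic energy:
E_photon = hc/λ = 9.4428 eV
KE_max = E_photon - φ = 9.4428 - 3.18 = 6.2628 eV

Convert to Joules: KE_max = 6.2628 × 1.602×10⁻¹⁹ J = 1.0034e-18 J

Then use KE = ½mv² to find velocity:
v = √(2·KE/m) = √(2 × 1.0034e-18 J / 9.109e-31 kg)
v = 1.4843e+06 m/s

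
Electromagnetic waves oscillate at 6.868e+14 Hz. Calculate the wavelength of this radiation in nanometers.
436.51 nm

Using the wave equation: c = fλ

Solving for wavelength:
λ = c/f = (3×10⁸ m/s) / (6.868e+14 Hz)
λ = 436.51 nm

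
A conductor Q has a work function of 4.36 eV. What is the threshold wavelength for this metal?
284.37 nm

The threshold wavelength is when the photon energy equals the work function:
hc/λ₀ = φ

Solving for λ₀:
λ₀ = hc/φ = (6.626×10⁻³⁴ J·s)(3×10⁸ m/s) / (4.36 eV × 1.602×10⁻¹⁹ J/eV)
λ₀ = 284.37 nm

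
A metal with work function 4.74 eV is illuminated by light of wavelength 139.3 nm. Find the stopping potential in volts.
4.1605 V

The stopping potential V_s satisfies: eV_s = KE_max

First, find KE_max using Einstein's equation:
E_photon = hc/λ = 8.9005 eV
KE_max = E_photon - φ = 8.9005 - 4.74 = 4.1605 eV

Since eV_s = KE_max:
V_s = KE_max/e = 4.1605 V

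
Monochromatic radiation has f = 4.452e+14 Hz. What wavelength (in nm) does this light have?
673.39 nm

Using the wave equation: c = fλ

Solving for wavelength:
λ = c/f = (3×10⁸ m/s) / (4.452e+14 Hz)
λ = 673.39 nm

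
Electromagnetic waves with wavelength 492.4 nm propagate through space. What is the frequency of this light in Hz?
6.0884e+14 Hz

Using the wave equation: c = fλ

Solving for frequency:
f = c/λ = (3×10⁸ m/s) / (492.4×10⁻⁹ m)
f = 6.0884e+14 Hz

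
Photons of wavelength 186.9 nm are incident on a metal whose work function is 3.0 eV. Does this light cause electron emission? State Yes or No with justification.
Yes

For photoemission, the photon energy must exceed the work function.

Photon energy: E = hc/λ = 6.6337 eV
Work function: φ = 3.0 eV

Since E_photon (6.6337 eV) > φ (3.0 eV), photoemission WILL occur.
The threshold wavelength is λ₀ = hc/φ = 413.3 nm.
Since 186.9 nm < 413.3 nm, the light has sufficient energy.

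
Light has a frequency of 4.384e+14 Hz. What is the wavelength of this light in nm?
683.83 nm

Using the wave equation: c = fλ

Solving for wavelength:
λ = c/f = (3×10⁸ m/s) / (4.384e+14 Hz)
λ = 683.83 nm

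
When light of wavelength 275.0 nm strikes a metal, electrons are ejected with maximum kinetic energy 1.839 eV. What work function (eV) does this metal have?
2.67 eV

From Einstein's photoelectric equation: KE_max = hf - φ = hc/λ - φ

Rearranging for φ:
φ = hc/λ - KE_max

Calculate photon energy:
E_photon = hc/λ = 4.5085 eV

Therefore:
φ = 4.5085 - 1.839 = 2.67 eV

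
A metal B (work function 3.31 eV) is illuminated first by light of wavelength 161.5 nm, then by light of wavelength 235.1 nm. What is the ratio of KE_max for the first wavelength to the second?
2.2239

Using Einstein's equation: KE_max = hc/λ - φ

For λ₁ = 161.5 nm:
E₁ = hc/λ₁ = 7.6770 eV
KE₁ = E₁ - φ = 7.6770 - 3.31 = 4.3670 eV

For λ₂ = 235.1 nm:
E₂ = hc/λ₂ = 5.2737 eV
KE₂ = E₂ - φ = 5.2737 - 3.31 = 1.9637 eV

Ratio: KE₁/KE₂ = 4.3670/1.9637 = 2.2239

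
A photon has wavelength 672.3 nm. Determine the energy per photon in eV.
1.8442 eV

Using E = hf = hc/λ:

E = hc/λ = (6.626×10⁻³⁴ J·s)(3×10⁸ m/s) / (672.3×10⁻⁹ m)
E = 1.8442 eV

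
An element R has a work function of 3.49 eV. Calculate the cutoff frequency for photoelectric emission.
8.4388e+14 Hz

The threshold frequency is when the photon energy equals the work function:
hf₀ = φ

Solving for f₀:
f₀ = φ/h = (3.49 eV × 1.602×10⁻¹⁹ J/eV) / (6.626×10⁻³⁴ J·s)
f₀ = 8.4388e+14 Hz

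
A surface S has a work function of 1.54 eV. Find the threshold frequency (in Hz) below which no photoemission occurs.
3.7237e+14 Hz

The threshold frequency is when the photon energy equals the work function:
hf₀ = φ

Solving for f₀:
f₀ = φ/h = (1.54 eV × 1.602×10⁻¹⁹ J/eV) / (6.626×10⁻³⁴ J·s)
f₀ = 3.7237e+14 Hz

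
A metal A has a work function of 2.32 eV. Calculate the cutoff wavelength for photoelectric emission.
534.41 nm

The threshold wavelength is when the photon energy equals the work function:
hc/λ₀ = φ

Solving for λ₀:
λ₀ = hc/φ = (6.626×10⁻³⁴ J·s)(3×10⁸ m/s) / (2.32 eV × 1.602×10⁻¹⁹ J/eV)
λ₀ = 534.41 nm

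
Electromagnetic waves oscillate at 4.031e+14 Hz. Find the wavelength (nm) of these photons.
743.72 nm

Using the wave equation: c = fλ

Solving for wavelength:
λ = c/f = (3×10⁸ m/s) / (4.031e+14 Hz)
λ = 743.72 nm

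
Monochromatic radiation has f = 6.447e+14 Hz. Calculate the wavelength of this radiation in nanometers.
465.01 nm

Using the wave equation: c = fλ

Solving for wavelength:
λ = c/f = (3×10⁸ m/s) / (6.447e+14 Hz)
λ = 465.01 nm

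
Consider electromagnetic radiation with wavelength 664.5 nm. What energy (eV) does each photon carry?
1.8658 eV

Using E = hf = hc/λ:

E = hc/λ = (6.626×10⁻³⁴ J·s)(3×10⁸ m/s) / (664.5×10⁻⁹ m)
E = 1.8658 eV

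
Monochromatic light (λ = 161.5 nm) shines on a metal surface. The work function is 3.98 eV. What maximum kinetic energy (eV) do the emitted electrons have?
3.6970 eV

Using Einstein's photoelectric equation: KE_max = hf - φ = hc/λ - φ

First, calculate the photon energy:
E_photon = hc/λ = (6.626×10⁻³⁴ J·s)(3×10⁸ m/s) / (161.5×10⁻⁹ m)
E_photon = 7.6770 eV

Then, the maximum kinetic energy:
KE_max = E_photon - φ = 7.6770 eV - 3.98 eV = 3.6970 eV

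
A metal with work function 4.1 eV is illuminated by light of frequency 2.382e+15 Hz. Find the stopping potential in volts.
5.7512 V

The stopping potential V_s satisfies: eV_s = KE_max

First, find KE_max using Einstein's equation:
E_photon = hf = (6.626×10⁻³⁴ J·s)(2.382e+15 Hz) = 9.8512 eV
KE_max = E_photon - φ = 9.8512 - 4.1 = 5.7512 eV

Since eV_s = KE_max:
V_s = KE_max/e = 5.7512 V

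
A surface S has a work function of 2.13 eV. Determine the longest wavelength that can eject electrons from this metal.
582.09 nm

The threshold wavelength is when the photon energy equals the work function:
hc/λ₀ = φ

Solving for λ₀:
λ₀ = hc/φ = (6.626×10⁻³⁴ J·s)(3×10⁸ m/s) / (2.13 eV × 1.602×10⁻¹⁹ J/eV)
λ₀ = 582.09 nm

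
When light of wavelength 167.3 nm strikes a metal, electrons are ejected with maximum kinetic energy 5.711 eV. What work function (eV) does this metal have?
1.70 eV

From Einstein's photoelectric equation: KE_max = hf - φ = hc/λ - φ

Rearranging for φ:
φ = hc/λ - KE_max

Calculate photon energy:
E_photon = hc/λ = 7.4109 eV

Therefore:
φ = 7.4109 - 5.711 = 1.70 eV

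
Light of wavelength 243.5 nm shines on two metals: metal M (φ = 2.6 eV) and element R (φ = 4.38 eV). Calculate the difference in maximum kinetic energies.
1.7800 eV

Using KE_max = hc/λ - φ for each metal:

Photon energy: E = hc/λ = 5.0918 eV

For metal M (φ₁ = 2.6 eV):
KE₁ = E - φ₁ = 5.0918 - 2.6 = 2.4918 eV

For element R (φ₂ = 4.38 eV):
KE₂ = E - φ₂ = 5.0918 - 4.38 = 0.7118 eV

Difference:
ΔKE = KE₁ - KE₂ = 2.4918 - 0.7118 = 1.7800 eV

Note: The difference equals the difference in work functions: 4.38 - 2.6 = 1.78 eV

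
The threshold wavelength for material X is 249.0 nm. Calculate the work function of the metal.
4.98 eV

At the threshold wavelength, photon energy equals work function:
φ = hc/λ₀

Calculating:
φ = (6.626×10⁻³⁴ J·s)(3×10⁸ m/s) / (249.0×10⁻⁹ m)
φ = 4.98 eV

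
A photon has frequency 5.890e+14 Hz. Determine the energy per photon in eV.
2.4359 eV

Using E = hf:

E = hf = (6.626×10⁻³⁴ J·s)(5.890e+14 Hz)
E = 2.4359 eV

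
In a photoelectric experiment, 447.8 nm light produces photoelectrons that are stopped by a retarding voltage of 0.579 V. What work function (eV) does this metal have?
2.19 eV

The stopping potential gives the maximum kinetic energy: KE_max = eV_s = 0.579 eV

From Einstein's photoelectric equation: KE_max = hc/λ - φ
Rearranging: φ = hc/λ - KE_max

Calculate photon energy:
E_photon = hc/λ = (6.626×10⁻³⁴ J·s)(3×10⁸ m/s) / (447.8×10⁻⁹ m) = 2.7687 eV

Therefore:
φ = 2.7687 - 0.579 = 2.19 eV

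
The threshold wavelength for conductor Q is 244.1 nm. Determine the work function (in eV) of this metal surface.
5.08 eV

At the threshold wavelength, photon energy equals work function:
φ = hc/λ₀

Calculating:
φ = (6.626×10⁻³⁴ J·s)(3×10⁸ m/s) / (244.1×10⁻⁹ m)
φ = 5.08 eV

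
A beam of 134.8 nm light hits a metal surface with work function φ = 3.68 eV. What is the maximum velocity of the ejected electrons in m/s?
1.3932e+06 m/s

First, find the maximum kinetic energy:
E_photon = hc/λ = 9.1976 eV
KE_max = E_photon - φ = 9.1976 - 3.68 = 5.5176 eV

Convert to Joules: KE_max = 5.5176 × 1.602×10⁻¹⁹ J = 8.8402e-19 J

Then use KE = ½mv² to find velocity:
v = √(2·KE/m) = √(2 × 8.8402e-19 J / 9.109e-31 kg)
v = 1.3932e+06 m/s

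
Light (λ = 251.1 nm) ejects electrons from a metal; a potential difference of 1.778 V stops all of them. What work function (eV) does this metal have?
3.16 eV

The stopping potential gives the maximum kinetic energy: KE_max = eV_s = 1.778 eV

From Einstein's photoelectric equation: KE_max = hc/λ - φ
Rearranging: φ = hc/λ - KE_max

Calculate photon energy:
E_photon = hc/λ = (6.626×10⁻³⁴ J·s)(3×10⁸ m/s) / (251.1×10⁻⁹ m) = 4.9376 eV

Therefore:
φ = 4.9376 - 1.778 = 3.16 eV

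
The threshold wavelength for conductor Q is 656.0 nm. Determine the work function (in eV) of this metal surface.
1.89 eV

At the threshold wavelength, photon energy equals work function:
φ = hc/λ₀

Calculating:
φ = (6.626×10⁻³⁴ J·s)(3×10⁸ m/s) / (656.0×10⁻⁹ m)
φ = 1.89 eV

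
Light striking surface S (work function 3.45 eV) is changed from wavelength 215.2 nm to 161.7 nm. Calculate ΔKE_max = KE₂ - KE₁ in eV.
1.9062 eV

Using Einstein's equation: KE_max = hc/λ - φ

For λ₁ = 215.2 nm:
KE₁ = hc/λ₁ - φ = 5.7613 - 3.45 = 2.3113 eV

For λ₂ = 161.7 nm:
KE₂ = hc/λ₂ - φ = 7.6675 - 3.45 = 4.2175 eV

Change in KE:
ΔKE = KE₂ - KE₁ = 4.2175 - 2.3113 = 1.9062 eV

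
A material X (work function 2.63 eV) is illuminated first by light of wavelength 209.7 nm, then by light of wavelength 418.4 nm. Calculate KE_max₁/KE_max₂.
9.8485

Using Einstein's equation: KE_max = hc/λ - φ

For λ₁ = 209.7 nm:
E₁ = hc/λ₁ = 5.9125 eV
KE₁ = E₁ - φ = 5.9125 - 2.63 = 3.2825 eV

For λ₂ = 418.4 nm:
E₂ = hc/λ₂ = 2.9633 eV
KE₂ = E₂ - φ = 2.9633 - 2.63 = 0.3333 eV

Ratio: KE₁/KE₂ = 3.2825/0.3333 = 9.8485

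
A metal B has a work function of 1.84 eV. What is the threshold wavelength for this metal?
673.83 nm

The threshold wavelength is when the photon energy equals the work function:
hc/λ₀ = φ

Solving for λ₀:
λ₀ = hc/φ = (6.626×10⁻³⁴ J·s)(3×10⁸ m/s) / (1.84 eV × 1.602×10⁻¹⁹ J/eV)
λ₀ = 673.83 nm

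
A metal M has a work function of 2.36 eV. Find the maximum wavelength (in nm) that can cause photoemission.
525.36 nm

The threshold wavelength is when the photon energy equals the work function:
hc/λ₀ = φ

Solving for λ₀:
λ₀ = hc/φ = (6.626×10⁻³⁴ J·s)(3×10⁸ m/s) / (2.36 eV × 1.602×10⁻¹⁹ J/eV)
λ₀ = 525.36 nm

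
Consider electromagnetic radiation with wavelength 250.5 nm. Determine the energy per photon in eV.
4.9495 eV

Using E = hf = hc/λ:

E = hc/λ = (6.626×10⁻³⁴ J·s)(3×10⁸ m/s) / (250.5×10⁻⁹ m)
E = 4.9495 eV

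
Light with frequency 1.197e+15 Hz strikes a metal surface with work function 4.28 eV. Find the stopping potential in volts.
0.6704 V

The stopping potential V_s satisfies: eV_s = KE_max

First, find KE_max using Einstein's equation:
E_photon = hf = (6.626×10⁻³⁴ J·s)(1.197e+15 Hz) = 4.9504 eV
KE_max = E_photon - φ = 4.9504 - 4.28 = 0.6704 eV

Since eV_s = KE_max:
V_s = KE_max/e = 0.6704 V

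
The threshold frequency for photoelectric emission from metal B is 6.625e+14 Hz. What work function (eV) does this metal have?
2.74 eV

At the threshold frequency, photon energy equals work function:
φ = hf₀

Calculating:
φ = (6.626×10⁻³⁴ J·s)(6.625e+14 Hz)
φ = 2.74 eV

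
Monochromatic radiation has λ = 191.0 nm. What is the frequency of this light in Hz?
1.5696e+15 Hz

Using the wave equation: c = fλ

Solving for frequency:
f = c/λ = (3×10⁸ m/s) / (191.0×10⁻⁹ m)
f = 1.5696e+15 Hz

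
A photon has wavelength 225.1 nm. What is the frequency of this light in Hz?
1.3318e+15 Hz

Using the wave equation: c = fλ

Solving for frequency:
f = c/λ = (3×10⁸ m/s) / (225.1×10⁻⁹ m)
f = 1.3318e+15 Hz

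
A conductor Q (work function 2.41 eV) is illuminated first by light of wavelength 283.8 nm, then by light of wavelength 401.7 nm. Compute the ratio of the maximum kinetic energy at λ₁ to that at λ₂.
2.8954

Using Einstein's equation: KE_max = hc/λ - φ

For λ₁ = 283.8 nm:
E₁ = hc/λ₁ = 4.3687 eV
KE₁ = E₁ - φ = 4.3687 - 2.41 = 1.9587 eV

For λ₂ = 401.7 nm:
E₂ = hc/λ₂ = 3.0865 eV
KE₂ = E₂ - φ = 3.0865 - 2.41 = 0.6765 eV

Ratio: KE₁/KE₂ = 1.9587/0.6765 = 2.8954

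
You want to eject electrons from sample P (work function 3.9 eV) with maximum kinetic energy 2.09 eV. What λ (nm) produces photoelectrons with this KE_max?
206.99 nm

From Einstein's equation: KE_max = hc/λ - φ

Rearranging for λ:
hc/λ = KE_max + φ
λ = hc/(KE_max + φ)

Required photon energy:
E_photon = KE_max + φ = 2.09 + 3.9 = 5.99 eV

Required wavelength:
λ = hc/E_photon = (6.626×10⁻³⁴)(3×10⁸) / (5.99 × 1.602×10⁻¹⁹)
λ = 206.99 nm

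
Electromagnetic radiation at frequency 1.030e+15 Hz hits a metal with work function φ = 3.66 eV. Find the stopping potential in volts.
0.5997 V

The stopping potential V_s satisfies: eV_s = KE_max

First, find KE_max using Einstein's equation:
E_photon = hf = (6.626×10⁻³⁴ J·s)(1.030e+15 Hz) = 4.2597 eV
KE_max = E_photon - φ = 4.2597 - 3.66 = 0.5997 eV

Since eV_s = KE_max:
V_s = KE_max/e = 0.5997 V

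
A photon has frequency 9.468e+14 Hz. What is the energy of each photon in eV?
3.9157 eV

Using E = hf:

E = hf = (6.626×10⁻³⁴ J·s)(9.468e+14 Hz)
E = 3.9157 eV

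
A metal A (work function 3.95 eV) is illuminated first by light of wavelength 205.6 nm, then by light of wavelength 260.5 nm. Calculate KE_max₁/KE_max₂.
2.5700

Using Einstein's equation: KE_max = hc/λ - φ

For λ₁ = 205.6 nm:
E₁ = hc/λ₁ = 6.0304 eV
KE₁ = E₁ - φ = 6.0304 - 3.95 = 2.0804 eV

For λ₂ = 260.5 nm:
E₂ = hc/λ₂ = 4.7595 eV
KE₂ = E₂ - φ = 4.7595 - 3.95 = 0.8095 eV

Ratio: KE₁/KE₂ = 2.0804/0.8095 = 2.5700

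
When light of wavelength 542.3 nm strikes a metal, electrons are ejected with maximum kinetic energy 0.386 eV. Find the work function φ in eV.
1.90 eV

From Einstein's photoelectric equation: KE_max = hf - φ = hc/λ - φ

Rearranging for φ:
φ = hc/λ - KE_max

Calculate photon energy:
E_photon = hc/λ = 2.2863 eV

Therefore:
φ = 2.2863 - 0.386 = 1.90 eV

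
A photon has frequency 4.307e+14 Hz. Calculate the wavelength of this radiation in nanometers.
696.06 nm

Using the wave equation: c = fλ

Solving for wavelength:
λ = c/f = (3×10⁸ m/s) / (4.307e+14 Hz)
λ = 696.06 nm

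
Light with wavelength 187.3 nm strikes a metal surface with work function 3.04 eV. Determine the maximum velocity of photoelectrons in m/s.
1.1221e+06 m/s

First, find the maximum kinetic energy:
E_photon = hc/λ = 6.6196 eV
KE_max = E_photon - φ = 6.6196 - 3.04 = 3.5796 eV

Convert to Joules: KE_max = 3.5796 × 1.602×10⁻¹⁹ J = 5.7351e-19 J

Then use KE = ½mv² to find velocity:
v = √(2·KE/m) = √(2 × 5.7351e-19 J / 9.109e-31 kg)
v = 1.1221e+06 m/s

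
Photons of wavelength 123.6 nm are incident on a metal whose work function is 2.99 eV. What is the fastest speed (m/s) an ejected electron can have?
1.5738e+06 m/s

First, find the maximum kinetic energy:
E_photon = hc/λ = 10.0311 eV
KE_max = E_photon - φ = 10.0311 - 2.99 = 7.0411 eV

Convert to Joules: KE_max = 7.0411 × 1.602×10⁻¹⁹ J = 1.1281e-18 J

Then use KE = ½mv² to find velocity:
v = √(2·KE/m) = √(2 × 1.1281e-18 J / 9.109e-31 kg)
v = 1.5738e+06 m/s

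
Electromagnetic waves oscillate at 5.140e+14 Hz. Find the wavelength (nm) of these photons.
583.25 nm

Using the wave equation: c = fλ

Solving for wavelength:
λ = c/f = (3×10⁸ m/s) / (5.140e+14 Hz)
λ = 583.25 nm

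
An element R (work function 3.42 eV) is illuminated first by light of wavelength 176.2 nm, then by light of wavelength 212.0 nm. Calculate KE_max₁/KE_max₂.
1.4893

Using Einstein's equation: KE_max = hc/λ - φ

For λ₁ = 176.2 nm:
E₁ = hc/λ₁ = 7.0366 eV
KE₁ = E₁ - φ = 7.0366 - 3.42 = 3.6166 eV

For λ₂ = 212.0 nm:
E₂ = hc/λ₂ = 5.8483 eV
KE₂ = E₂ - φ = 5.8483 - 3.42 = 2.4283 eV

Ratio: KE₁/KE₂ = 3.6166/2.4283 = 1.4893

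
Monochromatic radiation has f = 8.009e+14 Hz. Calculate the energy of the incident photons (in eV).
3.3123 eV

Using E = hf:

E = hf = (6.626×10⁻³⁴ J·s)(8.009e+14 Hz)
E = 3.3123 eV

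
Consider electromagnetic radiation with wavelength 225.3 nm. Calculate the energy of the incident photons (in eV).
5.5031 eV

Using E = hf = hc/λ:

E = hc/λ = (6.626×10⁻³⁴ J·s)(3×10⁸ m/s) / (225.3×10⁻⁹ m)
E = 5.5031 eV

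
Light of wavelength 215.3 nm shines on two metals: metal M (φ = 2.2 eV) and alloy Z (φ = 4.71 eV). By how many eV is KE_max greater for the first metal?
2.5100 eV

Using KE_max = hc/λ - φ for each metal:

Photon energy: E = hc/λ = 5.7587 eV

For metal M (φ₁ = 2.2 eV):
KE₁ = E - φ₁ = 5.7587 - 2.2 = 3.5587 eV

For alloy Z (φ₂ = 4.71 eV):
KE₂ = E - φ₂ = 5.7587 - 4.71 = 1.0487 eV

Difference:
ΔKE = KE₁ - KE₂ = 3.5587 - 1.0487 = 2.5100 eV

Note: The difference equals the difference in work functions: 4.71 - 2.2 = 2.51 eV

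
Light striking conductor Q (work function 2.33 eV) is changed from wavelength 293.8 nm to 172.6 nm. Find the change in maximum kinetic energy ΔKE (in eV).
2.9633 eV

Using Einstein's equation: KE_max = hc/λ - φ

For λ₁ = 293.8 nm:
KE₁ = hc/λ₁ - φ = 4.2200 - 2.33 = 1.8900 eV

For λ₂ = 172.6 nm:
KE₂ = hc/λ₂ - φ = 7.1833 - 2.33 = 4.8533 eV

Change in KE:
ΔKE = KE₂ - KE₁ = 4.8533 - 1.8900 = 2.9633 eV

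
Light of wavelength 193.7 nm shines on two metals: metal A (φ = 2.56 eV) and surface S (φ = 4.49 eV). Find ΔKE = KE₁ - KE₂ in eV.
1.9300 eV

Using KE_max = hc/λ - φ for each metal:

Photon energy: E = hc/λ = 6.4008 eV

For metal A (φ₁ = 2.56 eV):
KE₁ = E - φ₁ = 6.4008 - 2.56 = 3.8408 eV

For surface S (φ₂ = 4.49 eV):
KE₂ = E - φ₂ = 6.4008 - 4.49 = 1.9108 eV

Difference:
ΔKE = KE₁ - KE₂ = 3.8408 - 1.9108 = 1.9300 eV

Note: The difference equals the difference in work functions: 4.49 - 2.56 = 1.93 eV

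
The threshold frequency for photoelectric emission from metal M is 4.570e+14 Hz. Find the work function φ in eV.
1.89 eV

At the threshold frequency, photon energy equals work function:
φ = hf₀

Calculating:
φ = (6.626×10⁻³⁴ J·s)(4.570e+14 Hz)
φ = 1.89 eV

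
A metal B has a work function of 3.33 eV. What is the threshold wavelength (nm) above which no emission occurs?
372.32 nm

The threshold wavelength is when the photon energy equals the work function:
hc/λ₀ = φ

Solving for λ₀:
λ₀ = hc/φ = (6.626×10⁻³⁴ J·s)(3×10⁸ m/s) / (3.33 eV × 1.602×10⁻¹⁹ J/eV)
λ₀ = 372.32 nm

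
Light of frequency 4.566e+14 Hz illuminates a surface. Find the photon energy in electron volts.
1.8883 eV

Using E = hf:

E = hf = (6.626×10⁻³⁴ J·s)(4.566e+14 Hz)
E = 1.8883 eV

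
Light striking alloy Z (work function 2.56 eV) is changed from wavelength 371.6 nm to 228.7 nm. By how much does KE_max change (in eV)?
2.0848 eV

Using Einstein's equation: KE_max = hc/λ - φ

For λ₁ = 371.6 nm:
KE₁ = hc/λ₁ - φ = 3.3365 - 2.56 = 0.7765 eV

For λ₂ = 228.7 nm:
KE₂ = hc/λ₂ - φ = 5.4213 - 2.56 = 2.8613 eV

Change in KE:
ΔKE = KE₂ - KE₁ = 2.8613 - 0.7765 = 2.0848 eV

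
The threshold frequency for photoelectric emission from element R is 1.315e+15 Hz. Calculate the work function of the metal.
5.44 eV

At the threshold frequency, photon energy equals work function:
φ = hf₀

Calculating:
φ = (6.626×10⁻³⁴ J·s)(1.315e+15 Hz)
φ = 5.44 eV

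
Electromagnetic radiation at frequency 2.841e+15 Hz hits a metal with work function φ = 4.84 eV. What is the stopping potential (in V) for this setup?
6.9094 V

The stopping potential V_s satisfies: eV_s = KE_max

First, find KE_max using Einstein's equation:
E_photon = hf = (6.626×10⁻³⁴ J·s)(2.841e+15 Hz) = 11.7494 eV
KE_max = E_photon - φ = 11.7494 - 4.84 = 6.9094 eV

Since eV_s = KE_max:
V_s = KE_max/e = 6.9094 V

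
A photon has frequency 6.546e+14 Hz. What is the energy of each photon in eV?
2.7072 eV

Using E = hf:

E = hf = (6.626×10⁻³⁴ J·s)(6.546e+14 Hz)
E = 2.7072 eV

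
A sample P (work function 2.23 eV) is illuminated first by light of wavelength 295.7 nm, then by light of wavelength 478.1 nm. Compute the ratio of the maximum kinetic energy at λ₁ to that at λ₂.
5.4034

Using Einstein's equation: KE_max = hc/λ - φ

For λ₁ = 295.7 nm:
E₁ = hc/λ₁ = 4.1929 eV
KE₁ = E₁ - φ = 4.1929 - 2.23 = 1.9629 eV

For λ₂ = 478.1 nm:
E₂ = hc/λ₂ = 2.5933 eV
KE₂ = E₂ - φ = 2.5933 - 2.23 = 0.3633 eV

Ratio: KE₁/KE₂ = 1.9629/0.3633 = 5.4034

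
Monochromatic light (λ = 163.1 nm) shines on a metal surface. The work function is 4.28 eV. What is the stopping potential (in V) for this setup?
3.3217 V

The stopping potential V_s satisfies: eV_s = KE_max

First, find KE_max using Einstein's equation:
E_photon = hc/λ = 7.6017 eV
KE_max = E_photon - φ = 7.6017 - 4.28 = 3.3217 eV

Since eV_s = KE_max:
V_s = KE_max/e = 3.3217 V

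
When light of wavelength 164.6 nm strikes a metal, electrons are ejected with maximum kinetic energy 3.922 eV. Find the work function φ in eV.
3.61 eV

From Einstein's photoelectric equation: KE_max = hf - φ = hc/λ - φ

Rearranging for φ:
φ = hc/λ - KE_max

Calculate photon energy:
E_photon = hc/λ = 7.5325 eV

Therefore:
φ = 7.5325 - 3.922 = 3.61 eV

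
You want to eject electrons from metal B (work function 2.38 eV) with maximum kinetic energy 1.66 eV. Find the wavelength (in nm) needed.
306.89 nm

From Einstein's equation: KE_max = hc/λ - φ

Rearranging for λ:
hc/λ = KE_max + φ
λ = hc/(KE_max + φ)

Required photon energy:
E_photon = KE_max + φ = 1.66 + 2.38 = 4.04 eV

Required wavelength:
λ = hc/E_photon = (6.626×10⁻³⁴)(3×10⁸) / (4.04 × 1.602×10⁻¹⁹)
λ = 306.89 nm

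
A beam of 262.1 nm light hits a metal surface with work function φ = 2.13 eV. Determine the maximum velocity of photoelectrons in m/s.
9.5642e+05 m/s

First, find the maximum kinetic energy:
E_photon = hc/λ = 4.7304 eV
KE_max = E_photon - φ = 4.7304 - 2.13 = 2.6004 eV

Convert to Joules: KE_max = 2.6004 × 1.602×10⁻¹⁹ J = 4.1663e-19 J

Then use KE = ½mv² to find velocity:
v = √(2·KE/m) = √(2 × 4.1663e-19 J / 9.109e-31 kg)
v = 9.5642e+05 m/s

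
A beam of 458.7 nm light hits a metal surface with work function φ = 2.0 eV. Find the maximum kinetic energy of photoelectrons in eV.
0.7029 eV

Using Einstein's photoelectric equation: KE_max = hf - φ = hc/λ - φ

First, calculate the photon energy:
E_photon = hc/λ = (6.626×10⁻³⁴ J·s)(3×10⁸ m/s) / (458.7×10⁻⁹ m)
E_photon = 2.7029 eV

Then, the maximum kinetic energy:
KE_max = E_photon - φ = 2.7029 eV - 2.0 eV = 0.7029 eV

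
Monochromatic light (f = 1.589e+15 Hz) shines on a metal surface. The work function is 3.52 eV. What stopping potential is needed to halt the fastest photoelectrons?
3.0516 V

The stopping potential V_s satisfies: eV_s = KE_max

First, find KE_max using Einstein's equation:
E_photon = hf = (6.626×10⁻³⁴ J·s)(1.589e+15 Hz) = 6.5716 eV
KE_max = E_photon - φ = 6.5716 - 3.52 = 3.0516 eV

Since eV_s = KE_max:
V_s = KE_max/e = 3.0516 V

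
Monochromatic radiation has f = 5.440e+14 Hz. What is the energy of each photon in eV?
2.2498 eV

Using E = hf:

E = hf = (6.626×10⁻³⁴ J·s)(5.440e+14 Hz)
E = 2.2498 eV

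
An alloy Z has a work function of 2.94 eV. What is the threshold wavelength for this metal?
421.71 nm

The threshold wavelength is when the photon energy equals the work function:
hc/λ₀ = φ

Solving for λ₀:
λ₀ = hc/φ = (6.626×10⁻³⁴ J·s)(3×10⁸ m/s) / (2.94 eV × 1.602×10⁻¹⁹ J/eV)
λ₀ = 421.71 nm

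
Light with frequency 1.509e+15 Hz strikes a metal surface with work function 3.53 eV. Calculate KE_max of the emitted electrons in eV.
2.7107 eV

Using Einstein's photoelectric equation: KE_max = hf - φ

First, calculate the photon energy:
E_photon = hf = (6.626×10⁻³⁴ J·s)(1.509e+15 Hz)
E_photon = 6.2407 eV

Then, the maximum kinetic energy:
KE_max = E_photon - φ = 6.2407 eV - 3.53 eV = 2.7107 eV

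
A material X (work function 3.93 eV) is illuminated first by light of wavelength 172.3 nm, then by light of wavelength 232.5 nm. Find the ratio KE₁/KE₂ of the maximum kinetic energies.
2.3283

Using Einstein's equation: KE_max = hc/λ - φ

For λ₁ = 172.3 nm:
E₁ = hc/λ₁ = 7.1958 eV
KE₁ = E₁ - φ = 7.1958 - 3.93 = 3.2658 eV

For λ₂ = 232.5 nm:
E₂ = hc/λ₂ = 5.3327 eV
KE₂ = E₂ - φ = 5.3327 - 3.93 = 1.4027 eV

Ratio: KE₁/KE₂ = 3.2658/1.4027 = 2.3283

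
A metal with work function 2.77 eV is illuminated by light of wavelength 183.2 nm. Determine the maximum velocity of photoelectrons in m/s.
1.1859e+06 m/s

First, find the maximum kinetic energy:
E_photon = hc/λ = 6.7677 eV
KE_max = E_photon - φ = 6.7677 - 2.77 = 3.9977 eV

Convert to Joules: KE_max = 3.9977 × 1.602×10⁻¹⁹ J = 6.4050e-19 J

Then use KE = ½mv² to find velocity:
v = √(2·KE/m) = √(2 × 6.4050e-19 J / 9.109e-31 kg)
v = 1.1859e+06 m/s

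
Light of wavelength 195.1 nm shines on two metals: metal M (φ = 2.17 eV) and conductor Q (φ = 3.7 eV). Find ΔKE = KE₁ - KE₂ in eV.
1.5300 eV

Using KE_max = hc/λ - φ for each metal:

Photon energy: E = hc/λ = 6.3549 eV

For metal M (φ₁ = 2.17 eV):
KE₁ = E - φ₁ = 6.3549 - 2.17 = 4.1849 eV

For conductor Q (φ₂ = 3.7 eV):
KE₂ = E - φ₂ = 6.3549 - 3.7 = 2.6549 eV

Difference:
ΔKE = KE₁ - KE₂ = 4.1849 - 2.6549 = 1.5300 eV

Note: The difference equals the difference in work functions: 3.7 - 2.17 = 1.53 eV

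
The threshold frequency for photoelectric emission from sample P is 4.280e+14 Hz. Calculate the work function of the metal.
1.77 eV

At the threshold frequency, photon energy equals work function:
φ = hf₀

Calculating:
φ = (6.626×10⁻³⁴ J·s)(4.280e+14 Hz)
φ = 1.77 eV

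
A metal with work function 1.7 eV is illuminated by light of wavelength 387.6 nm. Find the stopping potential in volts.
1.4988 V

The stopping potential V_s satisfies: eV_s = KE_max

First, find KE_max using Einstein's equation:
E_photon = hc/λ = 3.1988 eV
KE_max = E_photon - φ = 3.1988 - 1.7 = 1.4988 eV

Since eV_s = KE_max:
V_s = KE_max/e = 1.4988 V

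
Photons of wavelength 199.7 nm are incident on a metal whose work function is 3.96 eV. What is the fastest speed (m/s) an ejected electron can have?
8.8935e+05 m/s

First, find the maximum kinetic energy:
E_photon = hc/λ = 6.2085 eV
KE_max = E_photon - φ = 6.2085 - 3.96 = 2.2485 eV

Convert to Joules: KE_max = 2.2485 × 1.602×10⁻¹⁹ J = 3.6025e-19 J

Then use KE = ½mv² to find velocity:
v = √(2·KE/m) = √(2 × 3.6025e-19 J / 9.109e-31 kg)
v = 8.8935e+05 m/s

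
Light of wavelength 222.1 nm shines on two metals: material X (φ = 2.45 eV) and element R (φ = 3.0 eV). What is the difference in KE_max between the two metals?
0.5500 eV

Using KE_max = hc/λ - φ for each metal:

Photon energy: E = hc/λ = 5.5824 eV

For material X (φ₁ = 2.45 eV):
KE₁ = E - φ₁ = 5.5824 - 2.45 = 3.1324 eV

For element R (φ₂ = 3.0 eV):
KE₂ = E - φ₂ = 5.5824 - 3.0 = 2.5824 eV

Difference:
ΔKE = KE₁ - KE₂ = 3.1324 - 2.5824 = 0.5500 eV

Note: The difference equals the difference in work functions: 3.0 - 2.45 = 0.55 eV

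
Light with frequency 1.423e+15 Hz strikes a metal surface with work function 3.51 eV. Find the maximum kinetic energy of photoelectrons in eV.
2.3751 eV

Using Einstein's photoelectric equation: KE_max = hf - φ

First, calculate the photon energy:
E_photon = hf = (6.626×10⁻³⁴ J·s)(1.423e+15 Hz)
E_photon = 5.8851 eV

Then, the maximum kinetic energy:
KE_max = E_photon - φ = 5.8851 eV - 3.51 eV = 2.3751 eV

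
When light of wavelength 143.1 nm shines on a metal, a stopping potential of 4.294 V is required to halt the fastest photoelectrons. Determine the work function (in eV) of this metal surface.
4.37 eV

The stopping potential gives the maximum kinetic energy: KE_max = eV_s = 4.294 eV

From Einstein's photoelectric equation: KE_max = hc/λ - φ
Rearranging: φ = hc/λ - KE_max

Calculate photon energy:
E_photon = hc/λ = (6.626×10⁻³⁴ J·s)(3×10⁸ m/s) / (143.1×10⁻⁹ m) = 8.6642 eV

Therefore:
φ = 8.6642 - 4.294 = 4.37 eV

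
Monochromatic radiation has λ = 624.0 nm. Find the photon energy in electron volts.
1.9869 eV

Using E = hf = hc/λ:

E = hc/λ = (6.626×10⁻³⁴ J·s)(3×10⁸ m/s) / (624.0×10⁻⁹ m)
E = 1.9869 eV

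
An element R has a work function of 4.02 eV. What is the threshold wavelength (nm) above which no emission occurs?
308.42 nm

The threshold wavelength is when the photon energy equals the work function:
hc/λ₀ = φ

Solving for λ₀:
λ₀ = hc/φ = (6.626×10⁻³⁴ J·s)(3×10⁸ m/s) / (4.02 eV × 1.602×10⁻¹⁹ J/eV)
λ₀ = 308.42 nm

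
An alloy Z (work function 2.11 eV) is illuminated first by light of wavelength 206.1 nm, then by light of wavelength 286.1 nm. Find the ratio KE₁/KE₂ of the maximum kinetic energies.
1.7565

Using Einstein's equation: KE_max = hc/λ - φ

For λ₁ = 206.1 nm:
E₁ = hc/λ₁ = 6.0157 eV
KE₁ = E₁ - φ = 6.0157 - 2.11 = 3.9057 eV

For λ₂ = 286.1 nm:
E₂ = hc/λ₂ = 4.3336 eV
KE₂ = E₂ - φ = 4.3336 - 2.11 = 2.2236 eV

Ratio: KE₁/KE₂ = 3.9057/2.2236 = 1.7565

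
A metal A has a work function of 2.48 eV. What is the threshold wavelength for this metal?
499.94 nm

The threshold wavelength is when the photon energy equals the work function:
hc/λ₀ = φ

Solving for λ₀:
λ₀ = hc/φ = (6.626×10⁻³⁴ J·s)(3×10⁸ m/s) / (2.48 eV × 1.602×10⁻¹⁹ J/eV)
λ₀ = 499.94 nm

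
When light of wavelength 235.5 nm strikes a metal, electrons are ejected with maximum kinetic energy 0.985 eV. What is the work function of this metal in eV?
4.28 eV

From Einstein's photoelectric equation: KE_max = hf - φ = hc/λ - φ

Rearranging for φ:
φ = hc/λ - KE_max

Calculate photon energy:
E_photon = hc/λ = 5.2647 eV

Therefore:
φ = 5.2647 - 0.985 = 4.28 eV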